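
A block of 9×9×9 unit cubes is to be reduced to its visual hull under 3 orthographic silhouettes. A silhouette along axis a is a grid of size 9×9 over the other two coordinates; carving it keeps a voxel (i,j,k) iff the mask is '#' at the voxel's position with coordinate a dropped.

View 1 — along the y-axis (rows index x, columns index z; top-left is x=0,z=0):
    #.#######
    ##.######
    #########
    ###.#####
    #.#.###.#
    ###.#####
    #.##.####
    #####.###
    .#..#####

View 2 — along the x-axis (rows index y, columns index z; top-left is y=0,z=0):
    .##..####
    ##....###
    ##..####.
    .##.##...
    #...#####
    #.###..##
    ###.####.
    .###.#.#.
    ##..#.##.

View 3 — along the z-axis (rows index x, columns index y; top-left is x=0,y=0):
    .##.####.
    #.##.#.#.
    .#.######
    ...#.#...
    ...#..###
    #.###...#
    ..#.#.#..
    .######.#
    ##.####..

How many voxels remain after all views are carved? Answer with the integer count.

full grid |V| = 729
step 1: project along y, AND mask (68/81) → |grid| = 612
step 2: project along x, AND mask (50/81) → |grid| = 385
step 3: project along z, AND mask (45/81) → |grid| = 215

|visual hull| = 215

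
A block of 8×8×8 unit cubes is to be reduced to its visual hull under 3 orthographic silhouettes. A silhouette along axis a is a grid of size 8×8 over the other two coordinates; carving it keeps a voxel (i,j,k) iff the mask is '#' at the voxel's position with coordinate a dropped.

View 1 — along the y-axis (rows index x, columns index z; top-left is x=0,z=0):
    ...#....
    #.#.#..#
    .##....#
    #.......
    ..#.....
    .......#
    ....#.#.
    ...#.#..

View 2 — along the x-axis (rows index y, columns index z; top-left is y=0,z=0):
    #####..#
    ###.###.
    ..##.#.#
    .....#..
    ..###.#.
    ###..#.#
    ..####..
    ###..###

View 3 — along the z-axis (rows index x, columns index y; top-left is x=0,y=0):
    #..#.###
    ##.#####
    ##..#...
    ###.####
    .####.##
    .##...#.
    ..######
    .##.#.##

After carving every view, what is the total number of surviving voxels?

voxel count = 46

before carving: 512 voxels (8×8×8)
carve view 1 (along y, XZ-mask fill 15/64): 120 voxels remain
carve view 2 (along x, YZ-mask fill 36/64): 70 voxels remain
carve view 3 (along z, XY-mask fill 42/64): 46 voxels remain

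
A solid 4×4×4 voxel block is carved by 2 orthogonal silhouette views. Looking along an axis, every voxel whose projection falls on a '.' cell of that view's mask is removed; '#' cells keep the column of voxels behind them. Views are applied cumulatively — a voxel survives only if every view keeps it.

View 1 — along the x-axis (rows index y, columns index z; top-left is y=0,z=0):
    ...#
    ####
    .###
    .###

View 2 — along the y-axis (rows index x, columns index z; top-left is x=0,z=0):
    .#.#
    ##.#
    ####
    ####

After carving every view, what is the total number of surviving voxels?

37 voxels

initial block: 4^3 = 64
after view 1 [x-axis, 11 of 16 cells solid] → remaining = 44
after view 2 [y-axis, 13 of 16 cells solid] → remaining = 37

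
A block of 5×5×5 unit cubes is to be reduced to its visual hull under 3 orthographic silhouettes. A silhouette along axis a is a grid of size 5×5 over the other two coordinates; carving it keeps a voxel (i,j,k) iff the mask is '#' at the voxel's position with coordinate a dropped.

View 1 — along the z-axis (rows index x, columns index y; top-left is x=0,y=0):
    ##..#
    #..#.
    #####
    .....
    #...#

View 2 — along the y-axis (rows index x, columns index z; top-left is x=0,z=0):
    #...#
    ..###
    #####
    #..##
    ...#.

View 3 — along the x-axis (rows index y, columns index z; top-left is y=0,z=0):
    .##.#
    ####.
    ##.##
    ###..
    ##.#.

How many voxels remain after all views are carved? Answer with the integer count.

full grid |V| = 125
[1] z-view keeps 12 columns → grid now 60
[2] y-view keeps 14 columns → grid now 39
[3] x-view keeps 17 columns → grid now 24

voxel count = 24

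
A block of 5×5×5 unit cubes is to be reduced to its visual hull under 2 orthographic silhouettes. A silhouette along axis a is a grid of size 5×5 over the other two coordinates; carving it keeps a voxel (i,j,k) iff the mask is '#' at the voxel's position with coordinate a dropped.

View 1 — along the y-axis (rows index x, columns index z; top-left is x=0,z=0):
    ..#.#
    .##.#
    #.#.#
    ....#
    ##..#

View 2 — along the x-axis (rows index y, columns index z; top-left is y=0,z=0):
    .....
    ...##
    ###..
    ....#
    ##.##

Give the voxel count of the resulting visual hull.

remaining voxels: 26

full grid |V| = 125
[1] y-view keeps 12 columns → grid now 60
[2] x-view keeps 10 columns → grid now 26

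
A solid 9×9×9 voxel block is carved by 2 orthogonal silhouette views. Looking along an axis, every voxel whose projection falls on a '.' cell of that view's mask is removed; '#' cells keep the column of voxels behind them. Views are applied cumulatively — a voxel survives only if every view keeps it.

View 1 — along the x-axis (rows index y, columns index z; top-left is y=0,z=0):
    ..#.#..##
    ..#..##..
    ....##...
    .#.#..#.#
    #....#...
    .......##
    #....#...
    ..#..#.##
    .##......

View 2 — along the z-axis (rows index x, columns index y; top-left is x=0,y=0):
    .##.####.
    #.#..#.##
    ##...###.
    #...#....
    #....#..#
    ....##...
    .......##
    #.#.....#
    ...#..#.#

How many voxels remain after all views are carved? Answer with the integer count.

initial block: 9^3 = 729
after view 1 [x-axis, 25 of 81 cells solid] → remaining = 225
after view 2 [z-axis, 31 of 81 cells solid] → remaining = 84

|visual hull| = 84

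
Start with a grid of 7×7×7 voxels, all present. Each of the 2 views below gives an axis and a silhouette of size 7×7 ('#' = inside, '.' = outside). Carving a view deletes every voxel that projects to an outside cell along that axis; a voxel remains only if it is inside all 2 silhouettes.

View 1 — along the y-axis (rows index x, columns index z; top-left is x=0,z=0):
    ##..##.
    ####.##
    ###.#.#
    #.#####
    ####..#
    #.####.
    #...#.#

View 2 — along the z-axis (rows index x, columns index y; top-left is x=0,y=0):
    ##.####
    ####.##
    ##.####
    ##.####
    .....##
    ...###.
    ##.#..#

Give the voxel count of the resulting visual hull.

remaining voxels: 163

full grid |V| = 343
carve view 1 (along y, XZ-mask fill 34/49): 238 voxels remain
carve view 2 (along z, XY-mask fill 33/49): 163 voxels remain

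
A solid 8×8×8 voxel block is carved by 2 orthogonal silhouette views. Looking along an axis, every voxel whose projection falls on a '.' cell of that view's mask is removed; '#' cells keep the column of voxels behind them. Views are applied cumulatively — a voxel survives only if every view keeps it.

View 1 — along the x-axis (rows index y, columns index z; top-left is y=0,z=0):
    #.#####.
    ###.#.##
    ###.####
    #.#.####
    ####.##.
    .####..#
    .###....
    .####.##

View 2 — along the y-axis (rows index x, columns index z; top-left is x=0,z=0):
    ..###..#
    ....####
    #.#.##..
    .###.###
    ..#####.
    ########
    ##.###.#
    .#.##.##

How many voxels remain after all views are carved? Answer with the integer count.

before carving: 512 voxels (8×8×8)
V1 x: intersect with YZ mask (45 set) -- 360 left
V2 y: intersect with XZ mask (42 set) -- 235 left

235 voxels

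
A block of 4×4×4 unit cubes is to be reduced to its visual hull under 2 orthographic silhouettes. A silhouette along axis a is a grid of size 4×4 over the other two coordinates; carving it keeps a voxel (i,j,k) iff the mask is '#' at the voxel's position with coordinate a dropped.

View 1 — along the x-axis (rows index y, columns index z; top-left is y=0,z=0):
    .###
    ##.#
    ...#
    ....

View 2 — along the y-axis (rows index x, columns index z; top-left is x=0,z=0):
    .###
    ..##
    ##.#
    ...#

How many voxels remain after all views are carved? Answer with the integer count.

remaining voxels: 19

start: 4×4×4 = 64 voxels
step 1: project along x, AND mask (7/16) → |grid| = 28
step 2: project along y, AND mask (9/16) → |grid| = 19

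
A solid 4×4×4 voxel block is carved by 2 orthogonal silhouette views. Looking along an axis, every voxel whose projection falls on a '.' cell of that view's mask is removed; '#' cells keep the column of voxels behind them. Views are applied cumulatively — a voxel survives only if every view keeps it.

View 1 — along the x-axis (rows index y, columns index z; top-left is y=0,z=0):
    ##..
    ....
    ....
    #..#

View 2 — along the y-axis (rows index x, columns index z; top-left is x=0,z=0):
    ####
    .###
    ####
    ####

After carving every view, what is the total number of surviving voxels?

remaining voxels: 14

full grid |V| = 64
carve view 1 (along x, YZ-mask fill 4/16): 16 voxels remain
carve view 2 (along y, XZ-mask fill 15/16): 14 voxels remain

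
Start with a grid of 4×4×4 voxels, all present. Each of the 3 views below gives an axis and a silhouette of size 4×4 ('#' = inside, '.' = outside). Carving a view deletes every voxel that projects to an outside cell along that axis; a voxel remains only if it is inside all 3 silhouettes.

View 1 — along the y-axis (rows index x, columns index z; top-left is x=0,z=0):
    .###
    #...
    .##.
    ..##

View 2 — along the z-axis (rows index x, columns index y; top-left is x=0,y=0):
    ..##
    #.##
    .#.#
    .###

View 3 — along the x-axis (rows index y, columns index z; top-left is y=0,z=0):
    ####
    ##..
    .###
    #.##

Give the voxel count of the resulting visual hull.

initial block: 4^3 = 64
  1. axis=1 (XZ plane), |mask|=8  ⇒  voxels=32
  2. axis=2 (XY plane), |mask|=10  ⇒  voxels=19
  3. axis=0 (YZ plane), |mask|=12  ⇒  voxels=13

|visual hull| = 13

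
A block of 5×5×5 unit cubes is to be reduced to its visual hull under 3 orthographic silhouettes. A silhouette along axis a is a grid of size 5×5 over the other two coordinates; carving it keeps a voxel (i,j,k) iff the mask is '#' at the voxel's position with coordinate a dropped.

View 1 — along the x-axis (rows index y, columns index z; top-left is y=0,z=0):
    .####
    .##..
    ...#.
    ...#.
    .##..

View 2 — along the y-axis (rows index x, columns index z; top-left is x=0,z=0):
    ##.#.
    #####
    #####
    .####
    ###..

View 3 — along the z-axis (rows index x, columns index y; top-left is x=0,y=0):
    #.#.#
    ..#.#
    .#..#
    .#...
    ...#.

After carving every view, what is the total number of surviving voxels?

remaining voxels: 13

before carving: 125 voxels (5×5×5)
  1. axis=0 (YZ plane), |mask|=10  ⇒  voxels=50
  2. axis=1 (XZ plane), |mask|=20  ⇒  voxels=42
  3. axis=2 (XY plane), |mask|=9  ⇒  voxels=13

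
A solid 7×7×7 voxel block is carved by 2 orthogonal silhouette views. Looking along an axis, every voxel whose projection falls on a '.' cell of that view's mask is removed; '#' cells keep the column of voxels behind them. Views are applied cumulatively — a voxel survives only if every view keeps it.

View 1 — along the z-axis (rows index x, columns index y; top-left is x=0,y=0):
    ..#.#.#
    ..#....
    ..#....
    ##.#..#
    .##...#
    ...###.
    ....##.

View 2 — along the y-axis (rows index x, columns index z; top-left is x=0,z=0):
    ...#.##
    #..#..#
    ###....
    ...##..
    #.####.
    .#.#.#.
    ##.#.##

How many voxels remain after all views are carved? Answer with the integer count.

full grid |V| = 343
carve view 1 (along z, XY-mask fill 17/49): 119 voxels remain
carve view 2 (along y, XZ-mask fill 24/49): 57 voxels remain

|visual hull| = 57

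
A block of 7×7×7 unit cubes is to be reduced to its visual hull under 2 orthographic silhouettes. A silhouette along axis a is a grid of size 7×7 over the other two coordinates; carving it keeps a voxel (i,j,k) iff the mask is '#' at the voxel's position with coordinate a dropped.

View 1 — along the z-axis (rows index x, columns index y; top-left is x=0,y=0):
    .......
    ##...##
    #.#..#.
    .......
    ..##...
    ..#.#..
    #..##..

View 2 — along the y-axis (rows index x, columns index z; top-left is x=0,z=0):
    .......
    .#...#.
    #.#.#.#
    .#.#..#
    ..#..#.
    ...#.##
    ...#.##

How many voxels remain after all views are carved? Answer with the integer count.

before carving: 343 voxels (7×7×7)
V1 z: intersect with XY mask (14 set) -- 98 left
V2 y: intersect with XZ mask (17 set) -- 39 left

39 voxels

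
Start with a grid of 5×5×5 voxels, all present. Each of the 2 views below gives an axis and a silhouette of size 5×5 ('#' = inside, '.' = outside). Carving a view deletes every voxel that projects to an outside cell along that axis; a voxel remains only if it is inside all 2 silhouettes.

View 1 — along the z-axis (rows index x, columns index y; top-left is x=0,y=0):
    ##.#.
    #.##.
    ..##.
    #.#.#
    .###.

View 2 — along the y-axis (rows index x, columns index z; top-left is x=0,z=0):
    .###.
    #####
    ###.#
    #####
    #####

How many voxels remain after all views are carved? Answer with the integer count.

full grid |V| = 125
  1. axis=2 (XY plane), |mask|=14  ⇒  voxels=70
  2. axis=1 (XZ plane), |mask|=22  ⇒  voxels=62

remaining voxels: 62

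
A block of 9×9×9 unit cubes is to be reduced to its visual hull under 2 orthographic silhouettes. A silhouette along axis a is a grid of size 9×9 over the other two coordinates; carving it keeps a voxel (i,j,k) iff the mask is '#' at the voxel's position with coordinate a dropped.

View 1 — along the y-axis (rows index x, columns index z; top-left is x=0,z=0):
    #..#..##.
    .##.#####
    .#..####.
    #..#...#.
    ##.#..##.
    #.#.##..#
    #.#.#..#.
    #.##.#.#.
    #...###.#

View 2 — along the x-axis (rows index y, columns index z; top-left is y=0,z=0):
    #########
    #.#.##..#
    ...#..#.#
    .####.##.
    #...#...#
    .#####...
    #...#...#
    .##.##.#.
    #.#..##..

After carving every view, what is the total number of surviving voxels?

initial block: 9^3 = 729
[1] y-view keeps 43 columns → grid now 387
[2] x-view keeps 43 columns → grid now 203

remaining voxels: 203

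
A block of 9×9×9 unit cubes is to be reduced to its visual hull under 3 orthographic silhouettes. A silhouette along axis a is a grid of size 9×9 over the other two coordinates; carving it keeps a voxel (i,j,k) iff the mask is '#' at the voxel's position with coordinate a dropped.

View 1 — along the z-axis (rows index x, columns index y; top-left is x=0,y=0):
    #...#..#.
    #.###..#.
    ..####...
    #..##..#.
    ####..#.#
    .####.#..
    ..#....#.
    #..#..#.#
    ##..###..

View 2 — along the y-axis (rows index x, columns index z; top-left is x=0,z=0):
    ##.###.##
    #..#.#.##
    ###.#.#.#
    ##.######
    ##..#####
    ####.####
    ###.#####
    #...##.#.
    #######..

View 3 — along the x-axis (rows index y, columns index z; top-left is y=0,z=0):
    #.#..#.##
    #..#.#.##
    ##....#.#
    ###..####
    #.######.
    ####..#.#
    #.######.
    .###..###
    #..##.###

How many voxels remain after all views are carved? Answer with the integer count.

voxel count = 170

start: 9×9×9 = 729 voxels
  1. axis=2 (XY plane), |mask|=38  ⇒  voxels=342
  2. axis=1 (XZ plane), |mask|=60  ⇒  voxels=251
  3. axis=0 (YZ plane), |mask|=53  ⇒  voxels=170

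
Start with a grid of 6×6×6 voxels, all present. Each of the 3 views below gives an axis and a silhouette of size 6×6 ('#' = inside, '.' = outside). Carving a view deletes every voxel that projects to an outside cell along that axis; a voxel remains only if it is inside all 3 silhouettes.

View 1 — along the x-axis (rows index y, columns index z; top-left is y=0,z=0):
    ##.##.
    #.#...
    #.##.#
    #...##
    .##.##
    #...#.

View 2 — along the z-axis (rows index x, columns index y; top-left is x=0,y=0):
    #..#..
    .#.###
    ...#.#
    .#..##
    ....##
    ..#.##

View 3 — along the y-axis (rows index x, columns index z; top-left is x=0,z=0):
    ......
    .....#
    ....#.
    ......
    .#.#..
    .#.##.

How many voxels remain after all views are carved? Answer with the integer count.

remaining voxels: 9

full grid |V| = 216
carve view 1 (along x, YZ-mask fill 19/36): 114 voxels remain
carve view 2 (along z, XY-mask fill 16/36): 47 voxels remain
carve view 3 (along y, XZ-mask fill 7/36): 9 voxels remain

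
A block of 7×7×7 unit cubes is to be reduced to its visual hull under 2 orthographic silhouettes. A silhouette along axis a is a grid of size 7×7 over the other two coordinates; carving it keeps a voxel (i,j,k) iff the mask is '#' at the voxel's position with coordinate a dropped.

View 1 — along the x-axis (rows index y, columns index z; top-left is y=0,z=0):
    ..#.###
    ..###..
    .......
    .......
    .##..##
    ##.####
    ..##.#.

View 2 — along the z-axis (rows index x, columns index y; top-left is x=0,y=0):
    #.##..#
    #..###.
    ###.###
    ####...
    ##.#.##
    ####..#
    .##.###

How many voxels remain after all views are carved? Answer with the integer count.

90 voxels

start: 7×7×7 = 343 voxels
step 1: project along x, AND mask (20/49) → |grid| = 140
step 2: project along z, AND mask (33/49) → |grid| = 90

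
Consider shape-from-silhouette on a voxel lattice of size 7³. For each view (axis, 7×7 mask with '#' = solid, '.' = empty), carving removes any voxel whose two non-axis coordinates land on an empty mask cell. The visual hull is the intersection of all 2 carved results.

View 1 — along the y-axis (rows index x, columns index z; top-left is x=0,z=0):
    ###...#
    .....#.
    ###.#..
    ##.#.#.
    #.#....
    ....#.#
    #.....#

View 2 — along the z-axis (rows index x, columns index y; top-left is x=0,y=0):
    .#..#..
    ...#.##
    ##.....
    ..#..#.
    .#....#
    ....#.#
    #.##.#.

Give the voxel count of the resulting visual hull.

43 voxels

start: 7×7×7 = 343 voxels
after view 1 [y-axis, 19 of 49 cells solid] → remaining = 133
after view 2 [z-axis, 17 of 49 cells solid] → remaining = 43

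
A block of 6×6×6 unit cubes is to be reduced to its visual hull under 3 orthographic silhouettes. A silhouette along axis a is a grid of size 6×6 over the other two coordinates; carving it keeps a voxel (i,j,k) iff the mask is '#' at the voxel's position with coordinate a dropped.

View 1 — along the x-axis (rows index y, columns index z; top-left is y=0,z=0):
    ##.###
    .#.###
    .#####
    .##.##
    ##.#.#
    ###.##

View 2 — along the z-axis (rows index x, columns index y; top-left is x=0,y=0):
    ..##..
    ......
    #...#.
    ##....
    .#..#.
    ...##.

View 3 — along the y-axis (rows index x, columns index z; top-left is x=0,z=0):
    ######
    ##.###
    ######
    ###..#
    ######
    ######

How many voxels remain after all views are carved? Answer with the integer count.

|visual hull| = 39

initial block: 6^3 = 216
  1. axis=0 (YZ plane), |mask|=27  ⇒  voxels=162
  2. axis=2 (XY plane), |mask|=10  ⇒  voxels=43
  3. axis=1 (XZ plane), |mask|=33  ⇒  voxels=39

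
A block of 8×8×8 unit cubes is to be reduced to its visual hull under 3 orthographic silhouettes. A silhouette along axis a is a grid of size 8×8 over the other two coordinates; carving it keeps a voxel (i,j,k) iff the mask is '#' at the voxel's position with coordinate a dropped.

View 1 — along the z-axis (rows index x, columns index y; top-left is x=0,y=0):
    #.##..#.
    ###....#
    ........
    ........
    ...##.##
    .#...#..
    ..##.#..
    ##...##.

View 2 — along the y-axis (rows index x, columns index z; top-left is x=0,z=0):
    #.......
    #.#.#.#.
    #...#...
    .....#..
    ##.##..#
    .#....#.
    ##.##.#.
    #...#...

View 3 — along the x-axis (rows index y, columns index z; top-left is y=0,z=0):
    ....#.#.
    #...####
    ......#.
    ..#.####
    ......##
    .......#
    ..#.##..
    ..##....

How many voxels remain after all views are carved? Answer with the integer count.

full grid |V| = 512
[1] z-view keeps 21 columns → grid now 168
[2] y-view keeps 22 columns → grid now 67
[3] x-view keeps 21 columns → grid now 20

voxel count = 20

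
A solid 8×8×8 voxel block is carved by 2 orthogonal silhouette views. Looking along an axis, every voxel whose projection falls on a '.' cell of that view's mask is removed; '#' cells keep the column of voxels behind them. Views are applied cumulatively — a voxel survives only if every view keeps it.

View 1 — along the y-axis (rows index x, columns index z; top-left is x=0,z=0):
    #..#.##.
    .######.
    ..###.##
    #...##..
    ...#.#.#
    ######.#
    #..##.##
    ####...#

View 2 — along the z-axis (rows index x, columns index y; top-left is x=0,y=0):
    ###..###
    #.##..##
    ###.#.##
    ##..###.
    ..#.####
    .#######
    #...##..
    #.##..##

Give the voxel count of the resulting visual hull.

start: 8×8×8 = 512 voxels
carve view 1 (along y, XZ-mask fill 38/64): 304 voxels remain
carve view 2 (along z, XY-mask fill 42/64): 203 voxels remain

voxel count = 203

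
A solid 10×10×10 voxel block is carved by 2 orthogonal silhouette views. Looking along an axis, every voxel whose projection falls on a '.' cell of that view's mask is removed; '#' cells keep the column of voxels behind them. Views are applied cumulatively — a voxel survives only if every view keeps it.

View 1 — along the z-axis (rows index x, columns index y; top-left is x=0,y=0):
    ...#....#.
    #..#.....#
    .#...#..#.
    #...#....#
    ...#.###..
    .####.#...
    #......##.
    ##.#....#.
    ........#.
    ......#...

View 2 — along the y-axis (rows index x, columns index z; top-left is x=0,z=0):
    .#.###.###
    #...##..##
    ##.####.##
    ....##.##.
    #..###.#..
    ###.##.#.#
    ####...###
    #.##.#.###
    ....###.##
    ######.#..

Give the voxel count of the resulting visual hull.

initial block: 10^3 = 1000
  1. axis=2 (XY plane), |mask|=29  ⇒  voxels=290
  2. axis=1 (XZ plane), |mask|=62  ⇒  voxels=181

181 voxels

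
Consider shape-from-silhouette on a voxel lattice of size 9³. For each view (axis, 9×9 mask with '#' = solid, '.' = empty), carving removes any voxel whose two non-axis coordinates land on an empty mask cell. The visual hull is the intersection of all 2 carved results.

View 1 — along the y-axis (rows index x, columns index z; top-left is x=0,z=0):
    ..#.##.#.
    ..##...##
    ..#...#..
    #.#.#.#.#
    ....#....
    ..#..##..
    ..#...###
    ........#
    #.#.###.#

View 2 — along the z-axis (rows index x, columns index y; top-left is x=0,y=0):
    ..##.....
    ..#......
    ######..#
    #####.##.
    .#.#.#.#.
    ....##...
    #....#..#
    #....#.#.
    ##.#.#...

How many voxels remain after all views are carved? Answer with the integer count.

remaining voxels: 110

before carving: 729 voxels (9×9×9)
[1] y-view keeps 30 columns → grid now 270
[2] z-view keeps 33 columns → grid now 110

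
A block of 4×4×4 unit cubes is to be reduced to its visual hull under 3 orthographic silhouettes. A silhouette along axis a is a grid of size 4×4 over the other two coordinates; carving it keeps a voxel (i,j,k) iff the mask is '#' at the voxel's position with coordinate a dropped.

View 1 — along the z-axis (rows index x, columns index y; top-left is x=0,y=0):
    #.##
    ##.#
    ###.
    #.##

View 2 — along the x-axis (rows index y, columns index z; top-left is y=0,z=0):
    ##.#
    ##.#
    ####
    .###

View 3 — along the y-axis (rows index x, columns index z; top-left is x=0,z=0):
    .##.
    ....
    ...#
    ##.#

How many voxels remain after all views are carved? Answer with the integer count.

16 voxels

initial block: 4^3 = 64
step 1: project along z, AND mask (12/16) → |grid| = 48
step 2: project along x, AND mask (13/16) → |grid| = 39
step 3: project along y, AND mask (6/16) → |grid| = 16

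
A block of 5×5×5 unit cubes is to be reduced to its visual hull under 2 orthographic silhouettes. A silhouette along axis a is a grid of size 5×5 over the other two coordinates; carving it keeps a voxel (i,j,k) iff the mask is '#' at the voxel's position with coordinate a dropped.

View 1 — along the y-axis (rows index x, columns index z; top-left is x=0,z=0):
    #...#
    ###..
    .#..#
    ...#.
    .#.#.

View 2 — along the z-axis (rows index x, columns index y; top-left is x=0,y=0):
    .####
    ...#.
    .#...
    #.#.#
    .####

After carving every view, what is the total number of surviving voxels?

|visual hull| = 24

full grid |V| = 125
V1 y: intersect with XZ mask (10 set) -- 50 left
V2 z: intersect with XY mask (13 set) -- 24 left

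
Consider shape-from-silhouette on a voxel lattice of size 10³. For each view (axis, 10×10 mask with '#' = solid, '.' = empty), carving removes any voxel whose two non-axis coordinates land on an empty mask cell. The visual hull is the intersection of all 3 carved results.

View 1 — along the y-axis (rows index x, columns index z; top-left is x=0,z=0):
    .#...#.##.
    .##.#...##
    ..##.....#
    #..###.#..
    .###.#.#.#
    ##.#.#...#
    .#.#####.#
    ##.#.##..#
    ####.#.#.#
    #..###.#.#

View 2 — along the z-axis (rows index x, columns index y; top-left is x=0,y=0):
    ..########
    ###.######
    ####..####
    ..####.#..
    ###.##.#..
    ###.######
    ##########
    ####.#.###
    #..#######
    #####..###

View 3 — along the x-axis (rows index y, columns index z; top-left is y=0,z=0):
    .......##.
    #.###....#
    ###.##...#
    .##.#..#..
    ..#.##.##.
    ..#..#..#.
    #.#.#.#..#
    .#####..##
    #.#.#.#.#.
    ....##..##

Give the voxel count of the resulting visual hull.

voxel count = 192

full grid |V| = 1000
[1] y-view keeps 54 columns → grid now 540
[2] z-view keeps 79 columns → grid now 429
[3] x-view keeps 46 columns → grid now 192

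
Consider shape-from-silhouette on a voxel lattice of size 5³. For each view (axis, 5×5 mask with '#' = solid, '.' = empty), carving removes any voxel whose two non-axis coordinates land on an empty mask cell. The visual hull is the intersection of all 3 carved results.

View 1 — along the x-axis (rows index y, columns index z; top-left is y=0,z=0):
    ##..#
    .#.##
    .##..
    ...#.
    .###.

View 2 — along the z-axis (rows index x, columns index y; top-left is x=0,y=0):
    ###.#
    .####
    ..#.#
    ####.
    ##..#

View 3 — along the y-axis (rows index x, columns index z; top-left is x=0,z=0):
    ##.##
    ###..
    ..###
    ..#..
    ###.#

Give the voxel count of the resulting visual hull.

25 voxels

start: 5×5×5 = 125 voxels
V1 x: intersect with YZ mask (12 set) -- 60 left
V2 z: intersect with XY mask (17 set) -- 43 left
V3 y: intersect with XZ mask (15 set) -- 25 left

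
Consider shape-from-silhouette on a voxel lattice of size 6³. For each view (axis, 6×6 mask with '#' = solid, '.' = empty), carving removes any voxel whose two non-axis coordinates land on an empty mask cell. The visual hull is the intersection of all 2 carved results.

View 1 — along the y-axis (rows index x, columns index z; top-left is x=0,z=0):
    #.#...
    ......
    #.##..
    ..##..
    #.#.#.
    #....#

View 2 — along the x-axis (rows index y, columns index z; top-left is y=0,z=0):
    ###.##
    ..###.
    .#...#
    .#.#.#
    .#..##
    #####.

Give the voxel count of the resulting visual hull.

initial block: 6^3 = 216
V1 y: intersect with XZ mask (12 set) -- 72 left
V2 x: intersect with YZ mask (21 set) -- 34 left

remaining voxels: 34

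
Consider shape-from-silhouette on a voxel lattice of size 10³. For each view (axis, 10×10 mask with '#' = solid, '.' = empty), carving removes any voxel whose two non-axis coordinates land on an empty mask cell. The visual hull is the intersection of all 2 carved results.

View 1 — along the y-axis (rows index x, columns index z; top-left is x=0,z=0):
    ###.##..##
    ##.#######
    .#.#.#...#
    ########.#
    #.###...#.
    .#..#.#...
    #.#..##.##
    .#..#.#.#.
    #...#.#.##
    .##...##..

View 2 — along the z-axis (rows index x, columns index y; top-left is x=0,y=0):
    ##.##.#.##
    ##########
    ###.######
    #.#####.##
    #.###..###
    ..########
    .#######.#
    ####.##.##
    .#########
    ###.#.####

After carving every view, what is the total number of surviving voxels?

remaining voxels: 463

before carving: 1000 voxels (10×10×10)
  1. axis=1 (XZ plane), |mask|=56  ⇒  voxels=560
  2. axis=2 (XY plane), |mask|=82  ⇒  voxels=463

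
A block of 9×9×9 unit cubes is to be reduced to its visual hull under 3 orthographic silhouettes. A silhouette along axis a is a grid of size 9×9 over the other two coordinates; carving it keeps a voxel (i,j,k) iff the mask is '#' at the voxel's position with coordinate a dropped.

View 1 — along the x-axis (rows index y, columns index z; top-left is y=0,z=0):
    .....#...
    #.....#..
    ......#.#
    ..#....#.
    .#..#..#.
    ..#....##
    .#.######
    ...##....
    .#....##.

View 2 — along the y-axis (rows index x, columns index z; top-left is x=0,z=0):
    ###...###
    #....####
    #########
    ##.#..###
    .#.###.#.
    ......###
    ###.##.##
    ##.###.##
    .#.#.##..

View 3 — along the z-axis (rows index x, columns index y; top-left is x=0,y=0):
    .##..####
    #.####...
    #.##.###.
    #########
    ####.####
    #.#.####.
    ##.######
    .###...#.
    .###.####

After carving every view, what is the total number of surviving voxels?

remaining voxels: 108

start: 9×9×9 = 729 voxels
[1] x-view keeps 25 columns → grid now 225
[2] y-view keeps 52 columns → grid now 152
[3] z-view keeps 59 columns → grid now 108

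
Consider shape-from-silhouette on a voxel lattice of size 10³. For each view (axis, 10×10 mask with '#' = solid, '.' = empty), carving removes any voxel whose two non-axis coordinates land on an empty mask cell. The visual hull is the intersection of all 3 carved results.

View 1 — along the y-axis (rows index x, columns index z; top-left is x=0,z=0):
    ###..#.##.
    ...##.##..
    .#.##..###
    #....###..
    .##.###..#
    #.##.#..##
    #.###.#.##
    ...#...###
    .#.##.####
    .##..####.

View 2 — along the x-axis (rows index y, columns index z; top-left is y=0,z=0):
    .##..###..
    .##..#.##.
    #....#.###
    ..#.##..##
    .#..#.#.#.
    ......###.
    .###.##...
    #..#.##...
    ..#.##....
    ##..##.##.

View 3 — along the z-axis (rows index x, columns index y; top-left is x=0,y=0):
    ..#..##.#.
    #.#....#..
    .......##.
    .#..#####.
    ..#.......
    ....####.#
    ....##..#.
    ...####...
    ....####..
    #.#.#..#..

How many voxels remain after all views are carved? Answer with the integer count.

start: 10×10×10 = 1000 voxels
after view 1 [y-axis, 56 of 100 cells solid] → remaining = 560
after view 2 [x-axis, 45 of 100 cells solid] → remaining = 253
after view 3 [z-axis, 36 of 100 cells solid] → remaining = 80

80 voxels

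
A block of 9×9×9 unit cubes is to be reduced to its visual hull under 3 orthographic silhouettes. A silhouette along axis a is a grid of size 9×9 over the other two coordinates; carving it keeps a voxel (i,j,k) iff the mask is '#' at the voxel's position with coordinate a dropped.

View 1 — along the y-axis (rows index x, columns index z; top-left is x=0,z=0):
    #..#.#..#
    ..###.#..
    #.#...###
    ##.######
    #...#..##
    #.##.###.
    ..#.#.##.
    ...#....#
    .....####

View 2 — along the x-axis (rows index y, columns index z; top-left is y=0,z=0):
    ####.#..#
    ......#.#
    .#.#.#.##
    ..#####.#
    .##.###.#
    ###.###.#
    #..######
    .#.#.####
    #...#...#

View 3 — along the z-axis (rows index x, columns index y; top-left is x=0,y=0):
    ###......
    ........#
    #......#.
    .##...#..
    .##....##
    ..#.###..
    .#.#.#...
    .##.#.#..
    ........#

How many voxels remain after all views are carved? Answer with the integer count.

full grid |V| = 729
step 1: project along y, AND mask (41/81) → |grid| = 369
step 2: project along x, AND mask (48/81) → |grid| = 222
step 3: project along z, AND mask (25/81) → |grid| = 66

voxel count = 66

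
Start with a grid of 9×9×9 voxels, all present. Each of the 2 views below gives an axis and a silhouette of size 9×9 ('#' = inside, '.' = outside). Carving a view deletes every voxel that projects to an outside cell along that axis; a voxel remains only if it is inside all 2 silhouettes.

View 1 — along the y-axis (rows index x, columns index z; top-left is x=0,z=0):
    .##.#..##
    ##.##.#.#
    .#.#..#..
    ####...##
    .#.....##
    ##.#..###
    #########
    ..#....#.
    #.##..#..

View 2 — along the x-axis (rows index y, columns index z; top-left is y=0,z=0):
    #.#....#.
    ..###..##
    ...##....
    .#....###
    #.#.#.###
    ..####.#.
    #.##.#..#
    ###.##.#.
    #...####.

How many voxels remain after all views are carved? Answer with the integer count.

|visual hull| = 196

before carving: 729 voxels (9×9×9)
step 1: project along y, AND mask (44/81) → |grid| = 396
step 2: project along x, AND mask (41/81) → |grid| = 196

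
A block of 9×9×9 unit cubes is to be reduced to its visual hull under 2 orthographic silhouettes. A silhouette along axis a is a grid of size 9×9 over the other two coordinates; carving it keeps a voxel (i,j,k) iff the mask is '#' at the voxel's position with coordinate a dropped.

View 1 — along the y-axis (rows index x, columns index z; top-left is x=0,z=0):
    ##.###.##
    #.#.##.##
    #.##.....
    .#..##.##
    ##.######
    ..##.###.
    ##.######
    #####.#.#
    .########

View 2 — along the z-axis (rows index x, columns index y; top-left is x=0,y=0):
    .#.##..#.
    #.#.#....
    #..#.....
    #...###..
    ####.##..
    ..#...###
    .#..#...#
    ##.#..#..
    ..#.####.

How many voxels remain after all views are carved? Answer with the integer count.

start: 9×9×9 = 729 voxels
  1. axis=1 (XZ plane), |mask|=57  ⇒  voxels=513
  2. axis=2 (XY plane), |mask|=35  ⇒  voxels=232

232 voxels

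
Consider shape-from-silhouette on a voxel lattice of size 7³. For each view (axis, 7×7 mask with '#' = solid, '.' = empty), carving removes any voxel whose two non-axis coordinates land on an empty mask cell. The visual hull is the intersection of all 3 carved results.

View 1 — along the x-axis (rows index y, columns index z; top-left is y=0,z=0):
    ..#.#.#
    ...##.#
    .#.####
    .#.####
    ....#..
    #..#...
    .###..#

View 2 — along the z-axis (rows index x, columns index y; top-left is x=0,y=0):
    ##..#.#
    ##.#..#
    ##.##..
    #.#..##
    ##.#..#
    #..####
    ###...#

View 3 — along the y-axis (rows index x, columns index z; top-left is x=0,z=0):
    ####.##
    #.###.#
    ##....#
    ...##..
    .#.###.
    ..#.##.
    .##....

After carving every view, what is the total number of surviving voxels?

full grid |V| = 343
step 1: project along x, AND mask (23/49) → |grid| = 161
step 2: project along z, AND mask (29/49) → |grid| = 97
step 3: project along y, AND mask (25/49) → |grid| = 48

48 voxels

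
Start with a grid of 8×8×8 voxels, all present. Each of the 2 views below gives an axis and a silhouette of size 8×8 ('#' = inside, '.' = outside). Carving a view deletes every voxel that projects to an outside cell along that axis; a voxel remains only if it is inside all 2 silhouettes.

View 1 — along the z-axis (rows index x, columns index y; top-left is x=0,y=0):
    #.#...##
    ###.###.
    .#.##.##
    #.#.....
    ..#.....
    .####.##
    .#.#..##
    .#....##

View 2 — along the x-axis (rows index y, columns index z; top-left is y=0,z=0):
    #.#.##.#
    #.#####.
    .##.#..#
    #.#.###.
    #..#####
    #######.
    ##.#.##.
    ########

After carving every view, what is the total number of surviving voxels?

before carving: 512 voxels (8×8×8)
after view 1 [z-axis, 31 of 64 cells solid] → remaining = 248
after view 2 [x-axis, 46 of 64 cells solid] → remaining = 175

remaining voxels: 175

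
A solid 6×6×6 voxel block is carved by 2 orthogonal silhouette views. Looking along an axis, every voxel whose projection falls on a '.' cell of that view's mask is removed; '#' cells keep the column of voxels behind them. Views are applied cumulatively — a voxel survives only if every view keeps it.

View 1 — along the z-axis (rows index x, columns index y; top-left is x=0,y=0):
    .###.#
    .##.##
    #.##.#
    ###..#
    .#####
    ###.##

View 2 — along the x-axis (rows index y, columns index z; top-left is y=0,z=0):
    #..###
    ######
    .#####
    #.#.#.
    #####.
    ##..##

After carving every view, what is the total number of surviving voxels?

voxel count = 120

start: 6×6×6 = 216 voxels
  1. axis=2 (XY plane), |mask|=26  ⇒  voxels=156
  2. axis=0 (YZ plane), |mask|=27  ⇒  voxels=120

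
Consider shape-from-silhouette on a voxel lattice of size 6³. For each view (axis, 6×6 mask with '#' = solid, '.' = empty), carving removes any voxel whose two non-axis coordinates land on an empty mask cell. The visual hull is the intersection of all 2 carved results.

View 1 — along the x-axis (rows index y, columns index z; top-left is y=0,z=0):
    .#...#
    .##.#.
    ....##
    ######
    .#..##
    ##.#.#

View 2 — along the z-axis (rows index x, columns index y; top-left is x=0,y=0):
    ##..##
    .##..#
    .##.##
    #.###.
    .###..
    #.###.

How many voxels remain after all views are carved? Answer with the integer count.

70 voxels

initial block: 6^3 = 216
V1 x: intersect with YZ mask (20 set) -- 120 left
V2 z: intersect with XY mask (22 set) -- 70 left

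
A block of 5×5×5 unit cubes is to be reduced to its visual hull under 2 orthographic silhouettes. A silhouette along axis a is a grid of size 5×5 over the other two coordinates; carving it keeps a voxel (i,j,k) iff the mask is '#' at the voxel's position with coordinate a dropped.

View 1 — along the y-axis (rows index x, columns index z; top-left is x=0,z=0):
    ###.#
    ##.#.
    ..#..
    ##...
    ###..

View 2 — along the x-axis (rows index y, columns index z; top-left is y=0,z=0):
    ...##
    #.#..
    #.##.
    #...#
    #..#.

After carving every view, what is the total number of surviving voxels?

start: 5×5×5 = 125 voxels
after view 1 [y-axis, 13 of 25 cells solid] → remaining = 65
after view 2 [x-axis, 11 of 25 cells solid] → remaining = 27

voxel count = 27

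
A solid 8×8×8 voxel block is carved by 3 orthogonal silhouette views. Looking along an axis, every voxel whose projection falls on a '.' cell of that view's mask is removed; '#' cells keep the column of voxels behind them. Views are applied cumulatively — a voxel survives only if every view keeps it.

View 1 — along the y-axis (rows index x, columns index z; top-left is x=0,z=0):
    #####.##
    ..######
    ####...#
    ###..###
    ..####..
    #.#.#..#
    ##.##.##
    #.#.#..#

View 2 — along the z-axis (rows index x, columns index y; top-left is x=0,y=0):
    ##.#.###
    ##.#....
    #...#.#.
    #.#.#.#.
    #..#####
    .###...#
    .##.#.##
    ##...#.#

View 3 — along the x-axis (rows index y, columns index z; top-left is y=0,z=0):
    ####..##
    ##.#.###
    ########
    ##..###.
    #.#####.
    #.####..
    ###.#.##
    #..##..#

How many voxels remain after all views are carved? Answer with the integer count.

voxel count = 134

start: 8×8×8 = 512 voxels
carve view 1 (along y, XZ-mask fill 42/64): 336 voxels remain
carve view 2 (along z, XY-mask fill 35/64): 185 voxels remain
carve view 3 (along x, YZ-mask fill 46/64): 134 voxels remain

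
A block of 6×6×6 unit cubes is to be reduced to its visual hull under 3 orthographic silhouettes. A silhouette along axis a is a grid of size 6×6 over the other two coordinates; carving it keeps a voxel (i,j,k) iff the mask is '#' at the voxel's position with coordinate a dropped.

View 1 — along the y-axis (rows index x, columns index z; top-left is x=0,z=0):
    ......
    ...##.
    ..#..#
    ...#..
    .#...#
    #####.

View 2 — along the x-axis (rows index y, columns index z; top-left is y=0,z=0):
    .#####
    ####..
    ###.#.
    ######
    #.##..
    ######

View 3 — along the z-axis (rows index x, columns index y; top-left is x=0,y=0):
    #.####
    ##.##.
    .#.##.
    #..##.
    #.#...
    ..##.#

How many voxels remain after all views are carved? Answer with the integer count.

full grid |V| = 216
carve view 1 (along y, XZ-mask fill 12/36): 72 voxels remain
carve view 2 (along x, YZ-mask fill 28/36): 56 voxels remain
carve view 3 (along z, XY-mask fill 20/36): 30 voxels remain

30 voxels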